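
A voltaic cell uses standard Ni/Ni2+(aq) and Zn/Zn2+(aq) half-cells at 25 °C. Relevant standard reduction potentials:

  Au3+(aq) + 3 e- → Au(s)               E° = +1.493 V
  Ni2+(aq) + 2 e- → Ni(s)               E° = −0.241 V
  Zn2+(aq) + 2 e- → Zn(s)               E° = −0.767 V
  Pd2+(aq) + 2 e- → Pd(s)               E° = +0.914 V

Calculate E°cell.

+0.526 V

The Ni²⁺/Ni couple has the higher E°, so Ni ion is reduced (cathode) and Zn is oxidized (anode).
E°cell = E°(cathode) − E°(anode) = −0.241 − (−0.767) = +0.526 V.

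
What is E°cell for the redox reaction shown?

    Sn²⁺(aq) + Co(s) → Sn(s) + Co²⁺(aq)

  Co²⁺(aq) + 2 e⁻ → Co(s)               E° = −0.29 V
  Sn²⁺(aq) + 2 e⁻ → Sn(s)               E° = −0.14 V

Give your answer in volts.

Sn²⁺(aq) gains electrons, so the Sn²⁺/Sn couple is the cathode; the Co²⁺/Co couple is the anode.
E°cell = E°(cathode) − E°(anode) = −0.14 − (−0.29) = +0.15 V.

+0.15 V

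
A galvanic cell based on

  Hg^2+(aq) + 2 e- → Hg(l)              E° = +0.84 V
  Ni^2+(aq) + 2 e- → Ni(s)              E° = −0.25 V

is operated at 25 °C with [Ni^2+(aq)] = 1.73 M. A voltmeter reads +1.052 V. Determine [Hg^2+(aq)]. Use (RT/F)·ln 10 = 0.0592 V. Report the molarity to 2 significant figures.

With Hg²⁺/Hg at the cathode and Ni²⁺/Ni at the anode, E°cell = +0.84 − (−0.25) = +1.09 V (n = 2).
Rearranging E = E° − (0.0592/n)·log Q gives log Q = 2(+1.09 − (+1.052))/0.0592 = 1.284.
The balanced reaction is Hg^2+(aq) + Ni(s) → Hg(l) + Ni^2+(aq), so Q = [Ni^2+(aq)] / [Hg^2+(aq)].
Substituting the known concentrations and solving, log [Hg^2+(aq)] = −1.046 and [Hg^2+(aq)] = 0.090 M.

0.090 M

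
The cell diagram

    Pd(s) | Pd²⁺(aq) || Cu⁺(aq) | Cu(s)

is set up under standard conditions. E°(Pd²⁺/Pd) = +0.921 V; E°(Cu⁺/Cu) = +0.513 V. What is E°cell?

−0.408 V

By convention the left-hand electrode in cell notation is the anode (oxidation) and the right-hand electrode is the cathode (reduction).
E°cell = E°(right) − E°(left) = +0.513 − (+0.921) = −0.408 V.
The negative sign shows that, as written, the cell would require an external voltage to drive the reaction.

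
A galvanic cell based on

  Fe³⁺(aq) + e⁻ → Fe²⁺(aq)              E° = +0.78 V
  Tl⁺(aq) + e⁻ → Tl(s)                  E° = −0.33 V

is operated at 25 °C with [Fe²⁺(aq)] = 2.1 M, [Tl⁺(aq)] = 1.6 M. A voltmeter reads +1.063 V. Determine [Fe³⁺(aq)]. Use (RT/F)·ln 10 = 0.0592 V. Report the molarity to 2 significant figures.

Fe³⁺/Fe²⁺ is the cathode (higher E°); E°cell = +0.78 − (−0.33) = +1.11 V with n = 1.
Since E = E° − (0.0592/n)·log Q, log Q = n(E° − E)/0.0592 = 0.794.
For Fe³⁺(aq) + Tl(s) → Fe²⁺(aq) + Tl⁺(aq), the reaction quotient is Q = ([Fe²⁺(aq)]·[Tl⁺(aq)]) / [Fe³⁺(aq)].
Isolating [Fe³⁺(aq)] in Q = 10^{0.794} yields log [Fe³⁺(aq)] = −0.268, i.e. 0.54 M.

0.54 M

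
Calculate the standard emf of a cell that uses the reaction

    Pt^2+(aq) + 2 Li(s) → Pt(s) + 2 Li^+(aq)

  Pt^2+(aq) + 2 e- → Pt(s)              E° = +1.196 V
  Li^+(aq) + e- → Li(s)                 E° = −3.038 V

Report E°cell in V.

+4.234 V

Pt^2+(aq) gains electrons, so the Pt²⁺/Pt couple is the cathode; the Li⁺/Li couple is the anode.
E°cell = E°(cathode) − E°(anode) = +1.196 − (−3.038) = +4.234 V.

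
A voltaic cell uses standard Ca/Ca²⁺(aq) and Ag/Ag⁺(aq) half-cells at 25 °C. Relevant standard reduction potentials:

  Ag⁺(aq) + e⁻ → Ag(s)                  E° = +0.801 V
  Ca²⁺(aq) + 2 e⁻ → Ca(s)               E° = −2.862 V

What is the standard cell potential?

+3.663 V

The Ag⁺/Ag couple has the higher E°, so Ag ion is reduced (cathode) and Ca is oxidized (anode).
E°cell = E°(cathode) − E°(anode) = +0.801 − (−2.862) = +3.663 V.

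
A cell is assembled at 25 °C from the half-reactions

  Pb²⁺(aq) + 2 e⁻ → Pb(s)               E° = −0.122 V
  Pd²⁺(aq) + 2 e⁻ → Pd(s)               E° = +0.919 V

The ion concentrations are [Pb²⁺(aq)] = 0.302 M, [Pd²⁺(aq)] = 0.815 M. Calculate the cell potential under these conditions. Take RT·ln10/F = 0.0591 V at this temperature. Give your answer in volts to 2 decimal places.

Pd²⁺/Pd is reduced (cathode, E° = +0.919 V) and Pb²⁺/Pb is oxidized (anode).
The standard potential is +0.919 − (−0.122) = +1.041 V and the balanced reaction transfers n = 2 electrons.
The balanced reaction is Pd²⁺(aq) + Pb(s) → Pd(s) + Pb²⁺(aq), so Q = [Pb²⁺(aq)] / [Pd²⁺(aq)] = 0.371 and log Q = −0.431.
E = E° − (0.0591/n)·log Q = +1.041 − (0.0591/2)(−0.431) = +1.05 V.

+1.05 V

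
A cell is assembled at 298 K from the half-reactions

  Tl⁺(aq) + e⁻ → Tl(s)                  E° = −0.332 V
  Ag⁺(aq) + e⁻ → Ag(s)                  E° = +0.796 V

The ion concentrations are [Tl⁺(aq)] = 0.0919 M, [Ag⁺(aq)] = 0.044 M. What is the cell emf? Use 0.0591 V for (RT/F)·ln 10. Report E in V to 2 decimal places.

+1.11 V

Ag⁺/Ag is reduced (cathode, E° = +0.796 V) and Tl⁺/Tl is oxidized (anode).
E°cell = +0.796 − (−0.332) = +1.128 V, with n = 1 electron transferred.
Balancing gives Ag⁺(aq) + Tl(s) → Ag(s) + Tl⁺(aq); hence Q = [Tl⁺(aq)] / [Ag⁺(aq)] = 2.09 (log Q = 0.320).
Applying E = E° − (RT ln10/nF)·log Q gives +1.128 − (0.0591/1)(0.320) = +1.11 V.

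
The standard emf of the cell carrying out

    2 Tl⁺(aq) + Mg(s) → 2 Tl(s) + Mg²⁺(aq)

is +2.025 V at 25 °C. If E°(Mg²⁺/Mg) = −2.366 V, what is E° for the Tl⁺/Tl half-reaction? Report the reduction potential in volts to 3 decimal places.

In the reaction as written the Tl⁺/Tl couple is reduced (cathode) and Mg²⁺/Mg is oxidized (anode), so E°cell = E°(Tl⁺/Tl) − E°(Mg²⁺/Mg).
E°(Tl⁺/Tl) = E°cell + E°(anode) = +2.025 + (−2.366) = −0.341 V.

−0.341 V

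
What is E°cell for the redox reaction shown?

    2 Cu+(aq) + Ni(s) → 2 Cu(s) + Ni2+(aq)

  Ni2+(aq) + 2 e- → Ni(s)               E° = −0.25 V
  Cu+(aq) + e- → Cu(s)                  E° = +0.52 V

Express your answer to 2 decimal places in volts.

In the reaction as written, Cu+(aq) is reduced (cathode) and Ni2+(aq) is produced by oxidation at the anode.
E°cell = E°(cathode) − E°(anode) = +0.52 − (−0.25) = +0.77 V.

+0.77 V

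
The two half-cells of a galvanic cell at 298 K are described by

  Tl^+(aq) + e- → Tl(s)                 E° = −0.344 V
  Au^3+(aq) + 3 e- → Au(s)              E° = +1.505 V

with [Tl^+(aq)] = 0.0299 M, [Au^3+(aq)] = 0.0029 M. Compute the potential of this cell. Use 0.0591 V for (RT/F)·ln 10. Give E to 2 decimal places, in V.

+1.89 V

Since E°(Au³⁺/Au) > E°(Tl⁺/Tl), Au³⁺/Au serves as the cathode.
E°cell = +1.505 − (−0.344) = +1.849 V, with n = 3 electrons transferred.
For the overall reaction Au^3+(aq) + 3 Tl(s) → Au(s) + 3 Tl^+(aq), Q = [Tl^+(aq)]^3 / [Au^3+(aq)] = 0.00922, giving log Q = −2.035.
By the Nernst equation, E = +1.849 − (0.0591/3)·(−2.035) = +1.89 V.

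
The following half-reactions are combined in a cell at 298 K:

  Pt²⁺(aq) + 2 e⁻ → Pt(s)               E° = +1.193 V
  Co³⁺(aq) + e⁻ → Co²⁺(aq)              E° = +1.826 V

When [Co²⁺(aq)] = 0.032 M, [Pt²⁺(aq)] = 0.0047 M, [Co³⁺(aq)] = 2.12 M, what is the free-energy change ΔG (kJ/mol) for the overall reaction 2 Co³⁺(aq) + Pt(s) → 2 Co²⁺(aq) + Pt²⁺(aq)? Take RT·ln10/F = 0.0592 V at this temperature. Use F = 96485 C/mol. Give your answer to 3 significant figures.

−156 kJ/mol

With Co³⁺/Co²⁺ reduced at the cathode, E°cell = +1.826 − (+1.193) = +0.633 V and n = 2.
The reaction quotient is ([Co²⁺(aq)]^2·[Pt²⁺(aq)]) / [Co³⁺(aq)]^2 = 1.07×10^−6; by Nernst, E = +0.633 − (0.0592/2)(−5.970) = +0.8097 V.
Then ΔG = −nFE = −2 × 96485 × +0.8097 J/mol = −156 kJ/mol.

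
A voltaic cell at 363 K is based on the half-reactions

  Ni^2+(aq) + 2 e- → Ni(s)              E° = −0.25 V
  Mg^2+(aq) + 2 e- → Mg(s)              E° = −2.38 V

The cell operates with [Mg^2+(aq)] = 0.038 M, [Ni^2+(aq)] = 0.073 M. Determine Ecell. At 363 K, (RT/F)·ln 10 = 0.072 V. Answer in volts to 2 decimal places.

The Ni²⁺/Ni couple has the more positive E°, so it is the cathode; Mg²⁺/Mg is the anode.
E°cell = E°cat − E°an = −0.25 − (−2.38) = +2.13 V; n = 2.
For the overall reaction Ni^2+(aq) + Mg(s) → Ni(s) + Mg^2+(aq), Q = [Mg^2+(aq)] / [Ni^2+(aq)] = 0.521, giving log Q = −0.284.
By the Nernst equation, E = +2.13 − (0.072/2)·(−0.284) = +2.14 V.

+2.14 V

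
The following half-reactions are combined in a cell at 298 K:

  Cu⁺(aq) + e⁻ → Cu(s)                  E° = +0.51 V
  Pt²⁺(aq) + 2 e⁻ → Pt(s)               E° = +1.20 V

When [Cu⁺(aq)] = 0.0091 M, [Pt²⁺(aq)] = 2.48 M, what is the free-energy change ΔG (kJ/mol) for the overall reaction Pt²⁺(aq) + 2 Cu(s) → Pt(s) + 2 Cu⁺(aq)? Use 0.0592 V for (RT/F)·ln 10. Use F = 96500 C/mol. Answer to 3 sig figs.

The standard cell potential is +1.20 − (+0.51) = +0.69 V, with n = 2 electrons in the balanced equation.
Q = [Cu⁺(aq)]^2 / [Pt²⁺(aq)] = 3.34×10^−5, so log Q = −4.476 and E = +0.69 − (0.0592/2)(−4.476) = +0.8225 V.
ΔG = −nFE = −(2)(96500)(+0.8225) J/mol = −159 kJ/mol.

−159 kJ/mol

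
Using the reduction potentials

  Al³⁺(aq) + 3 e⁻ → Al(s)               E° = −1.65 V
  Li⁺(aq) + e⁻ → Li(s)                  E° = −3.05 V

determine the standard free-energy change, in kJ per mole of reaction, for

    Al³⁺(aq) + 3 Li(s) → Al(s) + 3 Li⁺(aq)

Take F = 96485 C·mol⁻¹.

−405 kJ/mol

In the reaction as written Al³⁺(aq) is reduced, so the Al³⁺/Al couple is the cathode and Li⁺/Li is the anode.
E°cell = −1.65 − (−3.05) = +1.40 V; balancing electrons gives n = 3.
ΔG° = −nFE°cell = −(3)(96485)(+1.40) J/mol = −405 kJ/mol.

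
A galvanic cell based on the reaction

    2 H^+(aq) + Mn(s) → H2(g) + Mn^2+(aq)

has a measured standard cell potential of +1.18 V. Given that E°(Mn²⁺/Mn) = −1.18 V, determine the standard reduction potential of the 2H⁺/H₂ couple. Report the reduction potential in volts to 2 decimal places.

+0.00 V

In the reaction as written the 2H⁺/H₂ couple is reduced (cathode) and Mn²⁺/Mn is oxidized (anode), so E°cell = E°(2H⁺/H₂) − E°(Mn²⁺/Mn).
E°(2H⁺/H₂) = E°cell + E°(anode) = +1.18 + (−1.18) = +0.00 V.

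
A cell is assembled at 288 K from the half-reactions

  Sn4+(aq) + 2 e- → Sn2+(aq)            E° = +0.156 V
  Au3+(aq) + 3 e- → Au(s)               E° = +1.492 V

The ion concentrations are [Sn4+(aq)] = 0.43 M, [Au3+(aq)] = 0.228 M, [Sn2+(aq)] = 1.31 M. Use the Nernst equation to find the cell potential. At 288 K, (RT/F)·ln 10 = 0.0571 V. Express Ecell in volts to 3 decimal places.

The Au³⁺/Au couple has the more positive E°, so it is the cathode; Sn⁴⁺/Sn²⁺ is the anode.
E°cell = E°cat − E°an = +1.492 − (+0.156) = +1.336 V; n = 6.
Balancing gives 2 Au3+(aq) + 3 Sn2+(aq) → 2 Au(s) + 3 Sn4+(aq); hence Q = [Sn4+(aq)]^3 / ([Au3+(aq)]^2·[Sn2+(aq)]^3) = 0.68 (log Q = −0.167).
By the Nernst equation, E = +1.336 − (0.0571/6)·(−0.167) = +1.338 V.

+1.338 V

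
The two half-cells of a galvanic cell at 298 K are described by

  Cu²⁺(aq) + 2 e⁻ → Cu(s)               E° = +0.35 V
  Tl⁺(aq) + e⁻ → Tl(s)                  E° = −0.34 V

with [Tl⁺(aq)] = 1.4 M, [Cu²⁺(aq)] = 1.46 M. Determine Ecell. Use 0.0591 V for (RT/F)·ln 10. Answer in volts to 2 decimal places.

+0.69 V

The Cu²⁺/Cu couple has the more positive E°, so it is the cathode; Tl⁺/Tl is the anode.
The standard potential is +0.35 − (−0.34) = +0.69 V and the balanced reaction transfers n = 2 electrons.
For the overall reaction Cu²⁺(aq) + 2 Tl(s) → Cu(s) + 2 Tl⁺(aq), Q = [Tl⁺(aq)]^2 / [Cu²⁺(aq)] = 1.34, giving log Q = 0.128.
Applying E = E° − (RT ln10/nF)·log Q gives +0.69 − (0.0591/2)(0.128) = +0.69 V.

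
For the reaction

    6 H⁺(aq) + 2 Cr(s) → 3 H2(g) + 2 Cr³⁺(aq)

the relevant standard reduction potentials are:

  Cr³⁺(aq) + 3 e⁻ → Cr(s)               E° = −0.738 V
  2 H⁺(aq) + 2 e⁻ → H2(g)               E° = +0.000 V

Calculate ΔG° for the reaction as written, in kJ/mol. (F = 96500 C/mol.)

−427 kJ/mol

In the reaction as written H⁺(aq) is reduced, so the 2H⁺/H₂ couple is the cathode and Cr³⁺/Cr is the anode.
E°cell = +0.000 − (−0.738) = +0.738 V; balancing electrons gives n = 6.
ΔG° = −nFE°cell = −(6)(96500)(+0.738) J/mol = −427 kJ/mol.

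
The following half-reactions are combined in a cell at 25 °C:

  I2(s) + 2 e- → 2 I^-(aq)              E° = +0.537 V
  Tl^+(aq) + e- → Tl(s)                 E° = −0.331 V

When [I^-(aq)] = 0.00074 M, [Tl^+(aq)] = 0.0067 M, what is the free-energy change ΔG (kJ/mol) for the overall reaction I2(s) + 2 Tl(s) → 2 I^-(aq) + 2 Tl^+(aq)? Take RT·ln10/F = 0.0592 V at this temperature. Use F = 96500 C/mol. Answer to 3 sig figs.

−228 kJ/mol

With I₂/I⁻ reduced at the cathode, E°cell = +0.537 − (−0.331) = +0.868 V and n = 2.
Here Q = [I^-(aq)]^2·[Tl^+(aq)]^2 = 2.46×10^−11 (log Q = −10.609), giving E = +0.868 − (0.0592/2)·(−10.609) = +1.1820 V.
Finally ΔG = −nFE = −(2)(96500 C/mol)(+1.1820 V) = −228 kJ/mol.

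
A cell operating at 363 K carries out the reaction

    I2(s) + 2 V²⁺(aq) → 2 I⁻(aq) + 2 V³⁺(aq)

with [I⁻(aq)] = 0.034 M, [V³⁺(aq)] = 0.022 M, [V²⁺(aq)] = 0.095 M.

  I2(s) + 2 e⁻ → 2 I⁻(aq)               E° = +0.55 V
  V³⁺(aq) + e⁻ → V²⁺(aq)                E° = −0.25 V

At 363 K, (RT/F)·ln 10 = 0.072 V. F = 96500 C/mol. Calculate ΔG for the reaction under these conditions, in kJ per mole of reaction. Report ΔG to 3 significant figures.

With I₂/I⁻ reduced at the cathode, E°cell = +0.55 − (−0.25) = +0.80 V and n = 2.
Here Q = ([I⁻(aq)]^2·[V³⁺(aq)]^2) / [V²⁺(aq)]^2 = 6.2×10^−5 (log Q = −4.208), giving E = +0.80 − (0.072/2)·(−4.208) = +0.9515 V.
Then ΔG = −nFE = −2 × 96500 × +0.9515 J/mol = −184 kJ/mol.

−184 kJ/mol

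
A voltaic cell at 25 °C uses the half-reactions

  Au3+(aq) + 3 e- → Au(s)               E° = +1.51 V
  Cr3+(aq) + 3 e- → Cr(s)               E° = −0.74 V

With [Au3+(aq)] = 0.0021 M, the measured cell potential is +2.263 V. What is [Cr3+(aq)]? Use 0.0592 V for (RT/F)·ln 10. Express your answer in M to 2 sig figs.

With Au³⁺/Au at the cathode and Cr³⁺/Cr at the anode, E°cell = +1.51 − (−0.74) = +2.25 V (n = 3).
From the Nernst equation, log Q = n(E° − E)/0.0592 = 3·(+2.25 − (+2.263))/0.0592 = −0.659.
For Au3+(aq) + Cr(s) → Au(s) + Cr3+(aq), the reaction quotient is Q = [Cr3+(aq)] / [Au3+(aq)].
Isolating [Cr3+(aq)] in Q = 10^{−0.659} yields log [Cr3+(aq)] = −3.337, i.e. 0.00046 M.

0.00046 M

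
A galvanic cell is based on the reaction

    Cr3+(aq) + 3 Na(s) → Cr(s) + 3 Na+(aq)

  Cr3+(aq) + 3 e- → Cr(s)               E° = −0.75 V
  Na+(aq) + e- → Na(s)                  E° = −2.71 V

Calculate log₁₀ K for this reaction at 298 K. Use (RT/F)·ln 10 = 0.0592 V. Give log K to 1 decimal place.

log K = 99.3

The Cr³⁺/Cr couple is reduced (cathode); E°cell = −0.75 − (−2.71) = +1.96 V with n = 3.
At equilibrium E = 0, so log K = nE°cell / 0.0592 = (3)(+1.96) / 0.0592 = 99.3.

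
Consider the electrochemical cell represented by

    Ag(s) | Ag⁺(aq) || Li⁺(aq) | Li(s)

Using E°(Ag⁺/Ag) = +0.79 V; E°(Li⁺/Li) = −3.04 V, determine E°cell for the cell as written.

−3.83 V

By convention the left-hand electrode in cell notation is the anode (oxidation) and the right-hand electrode is the cathode (reduction).
E°cell = E°(right) − E°(left) = −3.04 − (+0.79) = −3.83 V.
The negative sign shows that, as written, the cell would require an external voltage to drive the reaction.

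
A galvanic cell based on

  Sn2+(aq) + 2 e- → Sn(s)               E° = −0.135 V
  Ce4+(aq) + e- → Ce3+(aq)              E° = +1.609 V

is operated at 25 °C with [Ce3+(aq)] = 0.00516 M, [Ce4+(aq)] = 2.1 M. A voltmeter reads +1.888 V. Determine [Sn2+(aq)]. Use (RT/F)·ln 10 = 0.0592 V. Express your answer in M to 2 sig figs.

The Ce⁴⁺/Ce³⁺ couple has the larger reduction potential, so it is the cathode: E°cell = +1.609 − (−0.135) = +1.744 V and n = 2.
Rearranging E = E° − (0.0592/n)·log Q gives log Q = 2(+1.744 − (+1.888))/0.0592 = −4.865.
The balanced reaction is 2 Ce4+(aq) + Sn(s) → 2 Ce3+(aq) + Sn2+(aq), so Q = ([Ce3+(aq)]^2·[Sn2+(aq)]) / [Ce4+(aq)]^2.
Substituting the known concentrations and solving, log [Sn2+(aq)] = 0.354 and [Sn2+(aq)] = 2.3 M.

2.3 M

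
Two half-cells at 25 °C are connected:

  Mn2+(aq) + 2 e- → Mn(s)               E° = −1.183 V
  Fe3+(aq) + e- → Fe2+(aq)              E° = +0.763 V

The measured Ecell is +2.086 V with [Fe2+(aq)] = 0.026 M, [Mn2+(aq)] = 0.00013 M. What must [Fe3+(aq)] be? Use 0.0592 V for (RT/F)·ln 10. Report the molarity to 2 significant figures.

The Fe³⁺/Fe²⁺ couple has the larger reduction potential, so it is the cathode: E°cell = +0.763 − (−1.183) = +1.946 V and n = 2.
Since E = E° − (0.0592/n)·log Q, log Q = n(E° − E)/0.0592 = −4.730.
Balancing electrons gives 2 Fe3+(aq) + Mn(s) → 2 Fe2+(aq) + Mn2+(aq); thus Q = ([Fe2+(aq)]^2·[Mn2+(aq)]) / [Fe3+(aq)]^2.
Solving for the unknown gives log [Fe3+(aq)] = −1.163, so [Fe3+(aq)] ≈ 0.069 M.

0.069 M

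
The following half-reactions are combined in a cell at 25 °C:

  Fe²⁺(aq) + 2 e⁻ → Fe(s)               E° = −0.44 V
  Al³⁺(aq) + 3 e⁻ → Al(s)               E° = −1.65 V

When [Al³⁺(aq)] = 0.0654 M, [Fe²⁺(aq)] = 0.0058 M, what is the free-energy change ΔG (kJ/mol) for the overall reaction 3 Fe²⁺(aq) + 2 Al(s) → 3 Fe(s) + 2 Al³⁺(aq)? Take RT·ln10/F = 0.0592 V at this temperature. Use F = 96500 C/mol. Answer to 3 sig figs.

With Fe²⁺/Fe reduced at the cathode, E°cell = −0.44 − (−1.65) = +1.21 V and n = 6.
The reaction quotient is [Al³⁺(aq)]^2 / [Fe²⁺(aq)]^3 = 2.19×10^4; by Nernst, E = +1.21 − (0.0592/6)(4.341) = +1.1672 V.
Then ΔG = −nFE = −6 × 96500 × +1.1672 J/mol = −676 kJ/mol.

−676 kJ/mol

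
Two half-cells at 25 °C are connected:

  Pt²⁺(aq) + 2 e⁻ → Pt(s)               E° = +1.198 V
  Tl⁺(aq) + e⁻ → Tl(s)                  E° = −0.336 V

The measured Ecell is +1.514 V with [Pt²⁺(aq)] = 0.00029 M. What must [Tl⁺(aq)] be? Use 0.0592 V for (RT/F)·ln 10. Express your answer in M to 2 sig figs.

0.037 M

With Pt²⁺/Pt at the cathode and Tl⁺/Tl at the anode, E°cell = +1.198 − (−0.336) = +1.534 V (n = 2).
Since E = E° − (0.0592/n)·log Q, log Q = n(E° − E)/0.0592 = 0.676.
For Pt²⁺(aq) + 2 Tl(s) → Pt(s) + 2 Tl⁺(aq), the reaction quotient is Q = [Tl⁺(aq)]^2 / [Pt²⁺(aq)].
Solving for the unknown gives log [Tl⁺(aq)] = −1.431, so [Tl⁺(aq)] ≈ 0.037 M.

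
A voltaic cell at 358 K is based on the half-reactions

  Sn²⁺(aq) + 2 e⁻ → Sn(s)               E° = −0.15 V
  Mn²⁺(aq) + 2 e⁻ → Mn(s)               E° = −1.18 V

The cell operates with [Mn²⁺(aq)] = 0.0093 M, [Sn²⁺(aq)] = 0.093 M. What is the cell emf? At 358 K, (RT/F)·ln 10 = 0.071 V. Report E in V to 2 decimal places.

+1.07 V

Since E°(Sn²⁺/Sn) > E°(Mn²⁺/Mn), Sn²⁺/Sn serves as the cathode.
E°cell = −0.15 − (−1.18) = +1.03 V, with n = 2 electrons transferred.
The balanced reaction is Sn²⁺(aq) + Mn(s) → Sn(s) + Mn²⁺(aq), so Q = [Mn²⁺(aq)] / [Sn²⁺(aq)] = 0.1 and log Q = −1.000.
Applying E = E° − (RT ln10/nF)·log Q gives +1.03 − (0.071/2)(−1.000) = +1.07 V.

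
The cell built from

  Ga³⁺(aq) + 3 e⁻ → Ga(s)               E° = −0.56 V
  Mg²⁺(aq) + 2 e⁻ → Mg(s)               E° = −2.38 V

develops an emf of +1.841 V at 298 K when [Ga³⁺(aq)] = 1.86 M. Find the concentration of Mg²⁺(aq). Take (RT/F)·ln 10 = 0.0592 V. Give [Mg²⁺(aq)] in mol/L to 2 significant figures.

0.30 M

Ga³⁺/Ga is the cathode (higher E°); E°cell = −0.56 − (−2.38) = +1.82 V with n = 6.
Rearranging E = E° − (0.0592/n)·log Q gives log Q = 6(+1.82 − (+1.841))/0.0592 = −2.128.
For 2 Ga³⁺(aq) + 3 Mg(s) → 2 Ga(s) + 3 Mg²⁺(aq), the reaction quotient is Q = [Mg²⁺(aq)]^3 / [Ga³⁺(aq)]^2.
Isolating [Mg²⁺(aq)] in Q = 10^{−2.128} yields log [Mg²⁺(aq)] = −0.530, i.e. 0.30 M.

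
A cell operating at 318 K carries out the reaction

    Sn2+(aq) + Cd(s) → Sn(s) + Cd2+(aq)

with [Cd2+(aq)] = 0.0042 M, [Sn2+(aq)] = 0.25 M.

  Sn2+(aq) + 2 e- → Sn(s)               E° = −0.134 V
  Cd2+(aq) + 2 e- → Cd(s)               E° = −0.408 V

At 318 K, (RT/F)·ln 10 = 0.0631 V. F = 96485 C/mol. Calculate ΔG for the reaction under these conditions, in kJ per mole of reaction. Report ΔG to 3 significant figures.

The standard cell potential is −0.134 − (−0.408) = +0.274 V, with n = 2 electrons in the balanced equation.
Here Q = [Cd2+(aq)] / [Sn2+(aq)] = 0.0168 (log Q = −1.775), giving E = +0.274 − (0.0631/2)·(−1.775) = +0.3300 V.
Then ΔG = −nFE = −2 × 96485 × +0.3300 J/mol = −63.7 kJ/mol.

−63.7 kJ/mol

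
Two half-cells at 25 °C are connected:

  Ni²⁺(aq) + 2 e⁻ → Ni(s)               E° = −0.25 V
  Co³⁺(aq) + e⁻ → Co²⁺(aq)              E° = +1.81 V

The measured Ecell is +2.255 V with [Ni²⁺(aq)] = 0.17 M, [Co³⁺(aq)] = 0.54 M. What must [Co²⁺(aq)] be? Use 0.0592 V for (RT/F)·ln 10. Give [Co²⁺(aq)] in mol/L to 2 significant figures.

0.00067 M

With Co³⁺/Co²⁺ at the cathode and Ni²⁺/Ni at the anode, E°cell = +1.81 − (−0.25) = +2.06 V (n = 2).
Since E = E° − (0.0592/n)·log Q, log Q = n(E° − E)/0.0592 = −6.588.
For 2 Co³⁺(aq) + Ni(s) → 2 Co²⁺(aq) + Ni²⁺(aq), the reaction quotient is Q = ([Co²⁺(aq)]^2·[Ni²⁺(aq)]) / [Co³⁺(aq)]^2.
Isolating [Co²⁺(aq)] in Q = 10^{−6.588} yields log [Co²⁺(aq)] = −3.177, i.e. 0.00067 M.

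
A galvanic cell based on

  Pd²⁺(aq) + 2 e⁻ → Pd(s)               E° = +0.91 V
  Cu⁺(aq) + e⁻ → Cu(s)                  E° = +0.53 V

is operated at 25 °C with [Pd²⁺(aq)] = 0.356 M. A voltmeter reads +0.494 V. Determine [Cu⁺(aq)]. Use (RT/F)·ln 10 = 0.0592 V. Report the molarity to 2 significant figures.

0.0071 M

Pd²⁺/Pd is the cathode (higher E°); E°cell = +0.91 − (+0.53) = +0.38 V with n = 2.
Rearranging E = E° − (0.0592/n)·log Q gives log Q = 2(+0.38 − (+0.494))/0.0592 = −3.851.
Balancing electrons gives Pd²⁺(aq) + 2 Cu(s) → Pd(s) + 2 Cu⁺(aq); thus Q = [Cu⁺(aq)]^2 / [Pd²⁺(aq)].
Isolating [Cu⁺(aq)] in Q = 10^{−3.851} yields log [Cu⁺(aq)] = −2.150, i.e. 0.0071 M.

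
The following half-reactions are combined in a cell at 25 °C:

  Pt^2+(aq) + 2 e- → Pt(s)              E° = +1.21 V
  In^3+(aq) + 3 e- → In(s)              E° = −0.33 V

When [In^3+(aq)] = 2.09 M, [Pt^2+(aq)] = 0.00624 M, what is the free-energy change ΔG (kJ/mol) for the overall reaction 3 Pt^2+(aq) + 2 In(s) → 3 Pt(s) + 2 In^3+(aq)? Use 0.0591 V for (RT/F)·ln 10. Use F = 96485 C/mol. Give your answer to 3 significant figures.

−850 kJ/mol

With Pt²⁺/Pt reduced at the cathode, E°cell = +1.21 − (−0.33) = +1.54 V and n = 6.
Q = [In^3+(aq)]^2 / [Pt^2+(aq)]^3 = 1.8×10^7, so log Q = 7.255 and E = +1.54 − (0.0591/6)(7.255) = +1.4685 V.
Then ΔG = −nFE = −6 × 96485 × +1.4685 J/mol = −850 kJ/mol.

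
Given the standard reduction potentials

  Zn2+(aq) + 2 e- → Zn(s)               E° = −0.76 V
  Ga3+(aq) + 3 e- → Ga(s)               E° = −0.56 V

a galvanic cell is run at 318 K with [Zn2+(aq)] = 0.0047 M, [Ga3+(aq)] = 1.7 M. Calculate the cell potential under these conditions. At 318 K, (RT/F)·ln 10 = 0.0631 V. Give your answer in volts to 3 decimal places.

+0.278 V

Ga³⁺/Ga is reduced (cathode, E° = −0.56 V) and Zn²⁺/Zn is oxidized (anode).
E°cell = E°cat − E°an = −0.56 − (−0.76) = +0.20 V; n = 6.
Balancing gives 2 Ga3+(aq) + 3 Zn(s) → 2 Ga(s) + 3 Zn2+(aq); hence Q = [Zn2+(aq)]^3 / [Ga3+(aq)]^2 = 3.59×10^−8 (log Q = −7.445).
E = E° − (0.0631/n)·log Q = +0.20 − (0.0631/6)(−7.445) = +0.278 V.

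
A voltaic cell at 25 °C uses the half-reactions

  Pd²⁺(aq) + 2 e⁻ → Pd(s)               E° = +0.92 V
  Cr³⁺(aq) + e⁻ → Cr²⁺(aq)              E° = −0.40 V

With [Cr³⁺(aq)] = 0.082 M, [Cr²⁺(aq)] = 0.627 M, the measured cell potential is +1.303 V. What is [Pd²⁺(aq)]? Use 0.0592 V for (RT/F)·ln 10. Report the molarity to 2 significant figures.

0.0046 M

The Pd²⁺/Pd couple has the larger reduction potential, so it is the cathode: E°cell = +0.92 − (−0.40) = +1.32 V and n = 2.
From the Nernst equation, log Q = n(E° − E)/0.0592 = 2·(+1.32 − (+1.303))/0.0592 = 0.574.
For Pd²⁺(aq) + 2 Cr²⁺(aq) → Pd(s) + 2 Cr³⁺(aq), the reaction quotient is Q = [Cr³⁺(aq)]^2 / ([Pd²⁺(aq)]·[Cr²⁺(aq)]^2).
Solving for the unknown gives log [Pd²⁺(aq)] = −2.341, so [Pd²⁺(aq)] ≈ 0.0046 M.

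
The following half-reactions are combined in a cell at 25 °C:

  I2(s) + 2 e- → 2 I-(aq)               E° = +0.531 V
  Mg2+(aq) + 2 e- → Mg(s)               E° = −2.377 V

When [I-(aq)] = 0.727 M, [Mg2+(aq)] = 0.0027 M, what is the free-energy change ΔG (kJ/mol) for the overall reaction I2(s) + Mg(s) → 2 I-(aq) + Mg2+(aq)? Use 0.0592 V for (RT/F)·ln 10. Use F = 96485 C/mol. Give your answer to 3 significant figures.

−577 kJ/mol

With I₂/I⁻ reduced at the cathode, E°cell = +0.531 − (−2.377) = +2.908 V and n = 2.
Q = [I-(aq)]^2·[Mg2+(aq)] = 0.00143, so log Q = −2.846 and E = +2.908 − (0.0592/2)(−2.846) = +2.9922 V.
ΔG = −nFE = −(2)(96485)(+2.9922) J/mol = −577 kJ/mol.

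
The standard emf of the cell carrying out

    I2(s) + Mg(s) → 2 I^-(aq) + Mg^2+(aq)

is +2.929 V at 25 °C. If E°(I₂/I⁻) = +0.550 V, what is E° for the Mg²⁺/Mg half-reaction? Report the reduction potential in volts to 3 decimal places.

In the reaction as written the I₂/I⁻ couple is reduced (cathode) and Mg²⁺/Mg is oxidized (anode), so E°cell = E°(I₂/I⁻) − E°(Mg²⁺/Mg).
E°(Mg²⁺/Mg) = E°(cathode) − E°cell = +0.550 − (+2.929) = −2.379 V.

−2.379 V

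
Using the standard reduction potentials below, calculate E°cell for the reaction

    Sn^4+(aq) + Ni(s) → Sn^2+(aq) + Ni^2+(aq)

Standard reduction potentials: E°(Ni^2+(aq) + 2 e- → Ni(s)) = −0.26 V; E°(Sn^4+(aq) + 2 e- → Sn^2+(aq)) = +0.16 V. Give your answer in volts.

+0.42 V

Sn^4+(aq) gains electrons, so the Sn⁴⁺/Sn²⁺ couple is the cathode; the Ni²⁺/Ni couple is the anode.
E°cell = E°(cathode) − E°(anode) = +0.16 − (−0.26) = +0.42 V.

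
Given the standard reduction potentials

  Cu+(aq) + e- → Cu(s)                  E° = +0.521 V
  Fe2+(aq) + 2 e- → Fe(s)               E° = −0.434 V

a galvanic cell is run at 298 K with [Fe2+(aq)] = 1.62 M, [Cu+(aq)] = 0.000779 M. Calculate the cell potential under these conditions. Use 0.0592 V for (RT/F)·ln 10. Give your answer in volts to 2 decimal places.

The Cu⁺/Cu couple has the more positive E°, so it is the cathode; Fe²⁺/Fe is the anode.
E°cell = E°cat − E°an = +0.521 − (−0.434) = +0.955 V; n = 2.
The balanced reaction is 2 Cu+(aq) + Fe(s) → 2 Cu(s) + Fe2+(aq), so Q = [Fe2+(aq)] / [Cu+(aq)]^2 = 2.67×10^6 and log Q = 6.426.
Applying E = E° − (RT ln10/nF)·log Q gives +0.955 − (0.0592/2)(6.426) = +0.76 V.

+0.76 V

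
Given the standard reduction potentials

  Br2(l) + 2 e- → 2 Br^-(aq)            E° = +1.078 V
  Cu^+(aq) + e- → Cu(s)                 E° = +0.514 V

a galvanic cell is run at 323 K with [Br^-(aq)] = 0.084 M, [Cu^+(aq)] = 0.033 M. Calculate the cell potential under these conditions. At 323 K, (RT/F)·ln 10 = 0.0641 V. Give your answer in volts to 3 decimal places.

+0.728 V

Br₂/Br⁻ is reduced (cathode, E° = +1.078 V) and Cu⁺/Cu is oxidized (anode).
The standard potential is +1.078 − (+0.514) = +0.564 V and the balanced reaction transfers n = 2 electrons.
For the overall reaction Br2(l) + 2 Cu(s) → 2 Br^-(aq) + 2 Cu^+(aq), Q = [Br^-(aq)]^2·[Cu^+(aq)]^2 = 7.68×10^−6, giving log Q = −5.114.
Applying E = E° − (RT ln10/nF)·log Q gives +0.564 − (0.0641/2)(−5.114) = +0.728 V.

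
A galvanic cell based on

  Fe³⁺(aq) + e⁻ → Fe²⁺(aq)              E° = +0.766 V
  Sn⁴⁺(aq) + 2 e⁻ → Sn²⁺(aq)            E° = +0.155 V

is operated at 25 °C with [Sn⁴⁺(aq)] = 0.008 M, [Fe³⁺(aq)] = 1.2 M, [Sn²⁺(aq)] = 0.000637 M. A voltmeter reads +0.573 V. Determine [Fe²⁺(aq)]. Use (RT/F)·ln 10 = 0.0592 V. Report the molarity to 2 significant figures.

1.5 M

The Fe³⁺/Fe²⁺ couple has the larger reduction potential, so it is the cathode: E°cell = +0.766 − (+0.155) = +0.611 V and n = 2.
Since E = E° − (0.0592/n)·log Q, log Q = n(E° − E)/0.0592 = 1.284.
Balancing electrons gives 2 Fe³⁺(aq) + Sn²⁺(aq) → 2 Fe²⁺(aq) + Sn⁴⁺(aq); thus Q = ([Fe²⁺(aq)]^2·[Sn⁴⁺(aq)]) / ([Fe³⁺(aq)]^2·[Sn²⁺(aq)]).
Substituting the known concentrations and solving, log [Fe²⁺(aq)] = 0.172 and [Fe²⁺(aq)] = 1.5 M.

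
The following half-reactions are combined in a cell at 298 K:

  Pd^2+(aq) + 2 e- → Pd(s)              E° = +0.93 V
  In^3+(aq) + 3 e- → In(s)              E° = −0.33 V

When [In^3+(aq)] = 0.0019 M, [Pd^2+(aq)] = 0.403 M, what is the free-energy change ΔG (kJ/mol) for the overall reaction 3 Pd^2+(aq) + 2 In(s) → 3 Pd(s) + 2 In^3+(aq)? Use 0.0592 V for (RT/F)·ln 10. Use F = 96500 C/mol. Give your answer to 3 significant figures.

With Pd²⁺/Pd reduced at the cathode, E°cell = +0.93 − (−0.33) = +1.26 V and n = 6.
Q = [In^3+(aq)]^2 / [Pd^2+(aq)]^3 = 5.52×10^−5, so log Q = −4.258 and E = +1.26 − (0.0592/6)(−4.258) = +1.3020 V.
Finally ΔG = −nFE = −(6)(96500 C/mol)(+1.3020 V) = −754 kJ/mol.

−754 kJ/mol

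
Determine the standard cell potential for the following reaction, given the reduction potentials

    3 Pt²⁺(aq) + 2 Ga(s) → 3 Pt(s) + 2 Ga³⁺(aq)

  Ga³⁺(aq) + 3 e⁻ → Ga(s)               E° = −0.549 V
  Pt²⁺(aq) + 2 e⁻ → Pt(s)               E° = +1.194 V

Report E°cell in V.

Pt²⁺(aq) gains electrons, so the Pt²⁺/Pt couple is the cathode; the Ga³⁺/Ga couple is the anode.
E°cell = E°(cathode) − E°(anode) = +1.194 − (−0.549) = +1.743 V.
The positive value indicates the reaction is spontaneous as written.

+1.743 V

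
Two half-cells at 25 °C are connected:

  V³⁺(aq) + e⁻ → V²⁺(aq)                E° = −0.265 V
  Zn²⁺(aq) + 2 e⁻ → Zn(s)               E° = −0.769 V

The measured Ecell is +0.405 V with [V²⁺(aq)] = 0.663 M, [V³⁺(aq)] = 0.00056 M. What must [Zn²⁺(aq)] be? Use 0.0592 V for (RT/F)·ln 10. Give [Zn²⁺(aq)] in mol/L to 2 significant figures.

0.0016 M

V³⁺/V²⁺ is the cathode (higher E°); E°cell = −0.265 − (−0.769) = +0.504 V with n = 2.
Rearranging E = E° − (0.0592/n)·log Q gives log Q = 2(+0.504 − (+0.405))/0.0592 = 3.345.
For 2 V³⁺(aq) + Zn(s) → 2 V²⁺(aq) + Zn²⁺(aq), the reaction quotient is Q = ([V²⁺(aq)]^2·[Zn²⁺(aq)]) / [V³⁺(aq)]^2.
Substituting the known concentrations and solving, log [Zn²⁺(aq)] = −2.802 and [Zn²⁺(aq)] = 0.0016 M.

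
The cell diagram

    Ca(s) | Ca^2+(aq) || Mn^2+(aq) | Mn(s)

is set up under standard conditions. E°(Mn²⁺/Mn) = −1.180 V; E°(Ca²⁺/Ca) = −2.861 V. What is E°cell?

+1.681 V

By convention the left-hand electrode in cell notation is the anode (oxidation) and the right-hand electrode is the cathode (reduction).
E°cell = E°(right) − E°(left) = −1.180 − (−2.861) = +1.681 V.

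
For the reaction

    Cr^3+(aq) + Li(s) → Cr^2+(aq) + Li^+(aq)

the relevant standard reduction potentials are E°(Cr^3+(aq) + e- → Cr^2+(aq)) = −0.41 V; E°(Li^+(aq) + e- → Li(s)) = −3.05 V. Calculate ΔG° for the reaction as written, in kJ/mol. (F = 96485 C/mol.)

In the reaction as written Cr^3+(aq) is reduced, so the Cr³⁺/Cr²⁺ couple is the cathode and Li⁺/Li is the anode.
E°cell = −0.41 − (−3.05) = +2.64 V; balancing electrons gives n = 1.
ΔG° = −nFE°cell = −(1)(96485)(+2.64) J/mol = −255 kJ/mol.

−255 kJ/mol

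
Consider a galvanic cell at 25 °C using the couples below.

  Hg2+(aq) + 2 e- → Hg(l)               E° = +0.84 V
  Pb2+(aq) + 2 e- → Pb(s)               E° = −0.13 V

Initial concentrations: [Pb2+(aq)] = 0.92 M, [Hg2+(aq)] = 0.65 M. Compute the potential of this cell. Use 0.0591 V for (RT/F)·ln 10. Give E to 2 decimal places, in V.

Hg²⁺/Hg is reduced (cathode, E° = +0.84 V) and Pb²⁺/Pb is oxidized (anode).
The standard potential is +0.84 − (−0.13) = +0.97 V and the balanced reaction transfers n = 2 electrons.
The balanced reaction is Hg2+(aq) + Pb(s) → Hg(l) + Pb2+(aq), so Q = [Pb2+(aq)] / [Hg2+(aq)] = 1.42 and log Q = 0.151.
By the Nernst equation, E = +0.97 − (0.0591/2)·(0.151) = +0.97 V.

+0.97 V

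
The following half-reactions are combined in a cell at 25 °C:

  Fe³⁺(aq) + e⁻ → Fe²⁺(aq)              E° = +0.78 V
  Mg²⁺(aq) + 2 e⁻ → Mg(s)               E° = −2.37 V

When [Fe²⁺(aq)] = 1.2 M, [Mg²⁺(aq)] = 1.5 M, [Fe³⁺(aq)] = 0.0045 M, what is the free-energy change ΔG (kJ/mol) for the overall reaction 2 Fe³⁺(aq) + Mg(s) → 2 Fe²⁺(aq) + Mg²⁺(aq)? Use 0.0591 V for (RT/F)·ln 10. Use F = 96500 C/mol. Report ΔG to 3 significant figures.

−579 kJ/mol

E°cell = +0.78 − (−2.37) = +3.15 V; the balanced reaction transfers n = 2 electrons.
The reaction quotient is ([Fe²⁺(aq)]^2·[Mg²⁺(aq)]) / [Fe³⁺(aq)]^2 = 1.07×10^5; by Nernst, E = +3.15 − (0.0591/2)(5.028) = +3.0014 V.
ΔG = −nFE = −(2)(96500)(+3.0014) J/mol = −579 kJ/mol.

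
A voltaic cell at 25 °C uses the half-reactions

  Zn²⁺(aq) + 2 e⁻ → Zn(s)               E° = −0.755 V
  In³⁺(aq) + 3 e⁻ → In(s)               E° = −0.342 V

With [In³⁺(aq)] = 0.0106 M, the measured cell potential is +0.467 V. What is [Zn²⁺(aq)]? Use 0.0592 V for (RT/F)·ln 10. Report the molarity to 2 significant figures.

The In³⁺/In couple has the larger reduction potential, so it is the cathode: E°cell = −0.342 − (−0.755) = +0.413 V and n = 6.
From the Nernst equation, log Q = n(E° − E)/0.0592 = 6·(+0.413 − (+0.467))/0.0592 = −5.473.
The balanced reaction is 2 In³⁺(aq) + 3 Zn(s) → 2 In(s) + 3 Zn²⁺(aq), so Q = [Zn²⁺(aq)]^3 / [In³⁺(aq)]^2.
Solving for the unknown gives log [Zn²⁺(aq)] = −3.141, so [Zn²⁺(aq)] ≈ 0.00072 M.

0.00072 M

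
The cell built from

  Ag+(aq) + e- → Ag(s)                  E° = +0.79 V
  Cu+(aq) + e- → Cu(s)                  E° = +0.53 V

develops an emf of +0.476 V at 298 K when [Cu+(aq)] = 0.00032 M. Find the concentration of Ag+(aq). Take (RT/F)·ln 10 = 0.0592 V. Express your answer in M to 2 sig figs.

1.4 M

With Ag⁺/Ag at the cathode and Cu⁺/Cu at the anode, E°cell = +0.79 − (+0.53) = +0.26 V (n = 1).
From the Nernst equation, log Q = n(E° − E)/0.0592 = 1·(+0.26 − (+0.476))/0.0592 = −3.649.
For Ag+(aq) + Cu(s) → Ag(s) + Cu+(aq), the reaction quotient is Q = [Cu+(aq)] / [Ag+(aq)].
Solving for the unknown gives log [Ag+(aq)] = 0.154, so [Ag+(aq)] ≈ 1.4 M.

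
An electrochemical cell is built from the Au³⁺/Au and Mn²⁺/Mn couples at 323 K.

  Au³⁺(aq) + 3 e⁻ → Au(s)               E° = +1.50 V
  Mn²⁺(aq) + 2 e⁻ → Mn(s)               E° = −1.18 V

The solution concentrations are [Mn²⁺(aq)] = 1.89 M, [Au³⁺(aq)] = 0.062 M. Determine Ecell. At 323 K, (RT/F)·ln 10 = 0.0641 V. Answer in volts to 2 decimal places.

The Au³⁺/Au couple has the more positive E°, so it is the cathode; Mn²⁺/Mn is the anode.
E°cell = +1.50 − (−1.18) = +2.68 V, with n = 6 electrons transferred.
Balancing gives 2 Au³⁺(aq) + 3 Mn(s) → 2 Au(s) + 3 Mn²⁺(aq); hence Q = [Mn²⁺(aq)]^3 / [Au³⁺(aq)]^2 = 1.76×10^3 (log Q = 3.245).
Applying E = E° − (RT ln10/nF)·log Q gives +2.68 − (0.0641/6)(3.245) = +2.65 V.

+2.65 V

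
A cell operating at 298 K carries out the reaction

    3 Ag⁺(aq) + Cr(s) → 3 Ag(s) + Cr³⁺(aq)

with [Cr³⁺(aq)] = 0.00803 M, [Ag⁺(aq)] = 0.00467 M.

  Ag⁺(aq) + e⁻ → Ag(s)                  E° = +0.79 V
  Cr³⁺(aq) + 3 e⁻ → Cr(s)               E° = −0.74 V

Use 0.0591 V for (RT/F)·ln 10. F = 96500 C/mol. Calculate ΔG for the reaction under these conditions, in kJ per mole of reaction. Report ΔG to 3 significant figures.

−415 kJ/mol

With Ag⁺/Ag reduced at the cathode, E°cell = +0.79 − (−0.74) = +1.53 V and n = 3.
Here Q = [Cr³⁺(aq)] / [Ag⁺(aq)]^3 = 7.88×10^4 (log Q = 4.897), giving E = +1.53 − (0.0591/3)·(4.897) = +1.4335 V.
ΔG = −nFE = −(3)(96500)(+1.4335) J/mol = −415 kJ/mol.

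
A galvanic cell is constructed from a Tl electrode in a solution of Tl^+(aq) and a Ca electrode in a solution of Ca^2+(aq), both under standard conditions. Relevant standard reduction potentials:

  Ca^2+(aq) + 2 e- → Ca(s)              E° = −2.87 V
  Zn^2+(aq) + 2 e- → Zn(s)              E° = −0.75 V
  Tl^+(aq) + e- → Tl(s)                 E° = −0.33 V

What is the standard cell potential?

+2.54 V

The Tl⁺/Tl couple has the higher E°, so Tl ion is reduced (cathode) and Ca is oxidized (anode).
E°cell = E°(cathode) − E°(anode) = −0.33 − (−2.87) = +2.54 V.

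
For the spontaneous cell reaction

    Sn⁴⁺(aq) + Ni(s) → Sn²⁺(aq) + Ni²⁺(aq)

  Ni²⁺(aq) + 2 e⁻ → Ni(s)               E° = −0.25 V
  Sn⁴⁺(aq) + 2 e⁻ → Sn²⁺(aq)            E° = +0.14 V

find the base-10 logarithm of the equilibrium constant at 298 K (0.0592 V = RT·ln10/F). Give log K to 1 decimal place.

log K = 13.2

The Sn⁴⁺/Sn²⁺ couple is reduced (cathode); E°cell = +0.14 − (−0.25) = +0.39 V with n = 2.
At equilibrium E = 0, so log K = nE°cell / 0.0592 = (2)(+0.39) / 0.0592 = 13.2.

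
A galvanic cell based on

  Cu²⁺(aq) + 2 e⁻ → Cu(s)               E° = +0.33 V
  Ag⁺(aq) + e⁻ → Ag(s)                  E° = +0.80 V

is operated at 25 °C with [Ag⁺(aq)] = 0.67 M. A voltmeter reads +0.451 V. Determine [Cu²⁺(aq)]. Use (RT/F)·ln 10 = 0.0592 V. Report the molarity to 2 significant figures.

The Ag⁺/Ag couple has the larger reduction potential, so it is the cathode: E°cell = +0.80 − (+0.33) = +0.47 V and n = 2.
Since E = E° − (0.0592/n)·log Q, log Q = n(E° − E)/0.0592 = 0.642.
For 2 Ag⁺(aq) + Cu(s) → 2 Ag(s) + Cu²⁺(aq), the reaction quotient is Q = [Cu²⁺(aq)] / [Ag⁺(aq)]^2.
Solving for the unknown gives log [Cu²⁺(aq)] = 0.294, so [Cu²⁺(aq)] ≈ 2.0 M.

2.0 M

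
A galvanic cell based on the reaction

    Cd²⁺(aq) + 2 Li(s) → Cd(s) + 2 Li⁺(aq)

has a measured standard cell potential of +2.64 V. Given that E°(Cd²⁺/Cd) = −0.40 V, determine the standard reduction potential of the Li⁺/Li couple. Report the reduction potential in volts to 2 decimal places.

−3.04 V

In the reaction as written the Cd²⁺/Cd couple is reduced (cathode) and Li⁺/Li is oxidized (anode), so E°cell = E°(Cd²⁺/Cd) − E°(Li⁺/Li).
E°(Li⁺/Li) = E°(cathode) − E°cell = −0.40 − (+2.64) = −3.04 V.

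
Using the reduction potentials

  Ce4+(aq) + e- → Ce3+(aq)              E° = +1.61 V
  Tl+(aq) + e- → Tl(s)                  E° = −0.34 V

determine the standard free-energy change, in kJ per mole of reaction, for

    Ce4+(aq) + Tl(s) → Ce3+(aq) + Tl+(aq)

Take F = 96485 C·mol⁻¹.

−188 kJ/mol

In the reaction as written Ce4+(aq) is reduced, so the Ce⁴⁺/Ce³⁺ couple is the cathode and Tl⁺/Tl is the anode.
E°cell = +1.61 − (−0.34) = +1.95 V; balancing electrons gives n = 1.
ΔG° = −nFE°cell = −(1)(96485)(+1.95) J/mol = −188 kJ/mol.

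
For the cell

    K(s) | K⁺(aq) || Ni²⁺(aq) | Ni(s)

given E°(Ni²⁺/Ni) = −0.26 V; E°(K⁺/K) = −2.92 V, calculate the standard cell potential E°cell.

By convention the left-hand electrode in cell notation is the anode (oxidation) and the right-hand electrode is the cathode (reduction).
E°cell = E°(right) − E°(left) = −0.26 − (−2.92) = +2.66 V.

+2.66 V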